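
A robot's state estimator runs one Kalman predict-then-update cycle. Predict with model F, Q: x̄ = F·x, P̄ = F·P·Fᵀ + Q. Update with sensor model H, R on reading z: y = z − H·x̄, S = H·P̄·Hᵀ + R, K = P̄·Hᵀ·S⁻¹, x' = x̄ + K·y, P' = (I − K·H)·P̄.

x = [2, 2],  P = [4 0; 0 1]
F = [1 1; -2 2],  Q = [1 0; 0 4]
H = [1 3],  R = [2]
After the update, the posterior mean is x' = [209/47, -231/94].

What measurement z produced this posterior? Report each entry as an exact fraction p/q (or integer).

x̄ = F·x = [4, 0]
P̄ = F·P·Fᵀ + Q = [6 -6; -6 24]
S = H·P̄·Hᵀ + R = [188]
K = P̄·Hᵀ·S⁻¹ = [-3/47; 33/94]
x' − x̄ = [21/47, -231/94] = K·y
y = (KᵀK)⁻¹·Kᵀ·(x' − x̄) = [-7]
z = y + H·x̄ = [-7] + [4] = [-3]

z = [-3]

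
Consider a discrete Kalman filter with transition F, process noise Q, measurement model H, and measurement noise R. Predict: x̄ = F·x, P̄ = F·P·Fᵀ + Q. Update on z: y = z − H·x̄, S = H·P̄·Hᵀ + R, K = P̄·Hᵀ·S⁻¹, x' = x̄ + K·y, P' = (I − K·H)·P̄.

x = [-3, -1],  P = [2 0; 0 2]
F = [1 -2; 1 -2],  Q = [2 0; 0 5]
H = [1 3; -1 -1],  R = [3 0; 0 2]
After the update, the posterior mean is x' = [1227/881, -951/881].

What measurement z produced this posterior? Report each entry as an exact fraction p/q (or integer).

z = [-3, -2]

x̄ = F·x = [-1, -1]
P̄ = F·P·Fᵀ + Q = [12 10; 10 15]
S = H·P̄·Hᵀ + R = [210 -97; -97 49]
K = P̄·Hᵀ·S⁻¹ = [-76/881 -546/881; 270/881 85/881]
x' − x̄ = [2108/881, -70/881] = K·y
y = (KᵀK)⁻¹·Kᵀ·(x' − x̄) = [1, -4]
z = y + H·x̄ = [1, -4] + [-4, 2] = [-3, -2]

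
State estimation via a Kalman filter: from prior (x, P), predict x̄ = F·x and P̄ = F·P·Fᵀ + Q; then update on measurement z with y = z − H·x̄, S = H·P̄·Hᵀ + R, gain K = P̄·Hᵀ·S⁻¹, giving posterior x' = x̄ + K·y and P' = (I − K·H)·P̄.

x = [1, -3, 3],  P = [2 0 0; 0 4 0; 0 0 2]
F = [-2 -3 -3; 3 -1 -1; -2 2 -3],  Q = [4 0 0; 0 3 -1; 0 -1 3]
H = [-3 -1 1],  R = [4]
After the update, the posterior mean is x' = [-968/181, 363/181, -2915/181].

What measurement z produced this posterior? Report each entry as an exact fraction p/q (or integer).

z = [-2]

x̄ = F·x = [-2, 3, -17]
P̄ = F·P·Fᵀ + Q = [66 6 2; 6 27 -15; 2 -15 45]
S = H·P̄·Hᵀ + R = [724]
K = P̄·Hᵀ·S⁻¹ = [-101/362; -15/181; 27/362]
x' − x̄ = [-606/181, -180/181, 162/181] = K·y
y = (KᵀK)⁻¹·Kᵀ·(x' − x̄) = [12]
z = y + H·x̄ = [12] + [-14] = [-2]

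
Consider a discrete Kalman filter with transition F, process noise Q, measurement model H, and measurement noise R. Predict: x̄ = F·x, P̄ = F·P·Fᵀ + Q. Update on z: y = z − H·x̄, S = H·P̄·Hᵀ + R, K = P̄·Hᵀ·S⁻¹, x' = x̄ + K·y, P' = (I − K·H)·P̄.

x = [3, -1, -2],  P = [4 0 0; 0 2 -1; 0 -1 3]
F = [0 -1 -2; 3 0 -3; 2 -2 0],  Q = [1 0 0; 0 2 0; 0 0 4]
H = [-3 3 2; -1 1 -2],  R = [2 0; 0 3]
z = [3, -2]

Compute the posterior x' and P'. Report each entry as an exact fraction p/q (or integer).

x̄ = F·x = [5, 15, 8]
P̄ = F·P·Fᵀ + Q = [11 15 0; 15 65 18; 0 18 28]
y = z − H·x̄ = [-43, 4]
S = H·P̄·Hᵀ + R = [744 -46; -46 89]
K = P̄·Hᵀ·S⁻¹ = [313/16025 882/16025; 8599/32050 4743/16025; 4021/32050 -5803/16025]
x' = x̄ + K·y = [70194/16025, 148937/32050, 37073/32050]
P' = (I − K·H)·P̄ = [168991/16025 169809/16025 -914/16025; 169809/16025 175516/16025 -4261/16025; -914/16025 -4261/16025 7031/16025]

x' = [70194/16025, 148937/32050, 37073/32050]
P' = [168991/16025 169809/16025 -914/16025; 169809/16025 175516/16025 -4261/16025; -914/16025 -4261/16025 7031/16025]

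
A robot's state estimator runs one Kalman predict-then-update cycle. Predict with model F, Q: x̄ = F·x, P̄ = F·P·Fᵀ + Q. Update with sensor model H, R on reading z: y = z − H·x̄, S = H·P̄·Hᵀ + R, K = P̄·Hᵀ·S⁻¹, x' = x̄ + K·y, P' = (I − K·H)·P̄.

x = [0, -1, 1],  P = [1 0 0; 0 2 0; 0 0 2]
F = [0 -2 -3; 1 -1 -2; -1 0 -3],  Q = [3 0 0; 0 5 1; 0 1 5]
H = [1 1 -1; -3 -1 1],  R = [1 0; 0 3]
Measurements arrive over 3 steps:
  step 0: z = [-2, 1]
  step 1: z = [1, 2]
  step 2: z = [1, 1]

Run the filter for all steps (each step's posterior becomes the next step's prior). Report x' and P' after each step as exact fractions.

step 0: x̄ = F·x = [-1, -1, -3]
step 0: P̄ = F·P·Fᵀ + Q = [29 16 18; 16 16 12; 18 12 24]
step 0: y = z − H·x̄ = [-3, 0]
step 0: S = H·P̄·Hᵀ + R = [42 -95; -95 268]
step 0: K = P̄·Hᵀ·S⁻¹ = [-839/2231 -1005/2231; 420/2231 -284/2231; -2382/2231 -1194/2231]
step 0: x' = x̄ + K·y = [286/2231, -3491/2231, 453/2231]
step 0: P' = (I − K·H)·P̄ = [1927/2231 216/2231 2982/2231; 216/2231 12528/2231 12324/2231; 2982/2231 12324/2231 17688/2231]
step 1: x̄ = F·x = [5623/2231, 2871/2231, -1645/2231]
step 1: P̄ = F·P·Fᵀ + Q = [363885/2231 208074/2231 242514/2231; 208074/2231 133298/2231 140638/2231; 242514/2231 140638/2231 190166/2231]
step 1: y = z − H·x̄ = [-7908/2231, 25847/2231]
step 1: S = H·P̄·Hᵀ + R = [339424/2231 -996083/2231; -996083/2231 3117206/2231]
step 1: K = P̄·Hᵀ·S⁻¹ = [-2342085/5905261 -2751195/5905261; 5048658/29526305 -4229866/29526305; -33070866/29526305 -16989758/29526305]
step 1: x' = x̄ + K·y = [-8688322/5905261, -28903681/29526305, -101380833/29526305]
step 1: P' = (I − K·H)·P̄ = [5297835/5905261 764094/5905261 8404014/5905261; 764094/5905261 140310126/29526305 139081938/29526305; 8404014/5905261 139081938/29526305 214172874/29526305]
step 2: x̄ = F·x = [361949861/29526305, 188223737/29526305, 347584109/29526305]
step 2: P̄ = F·P·Fᵀ + Q = [4246358541/29526305 2405529912/29526305 2895748644/29526305; 2405529912/29526305 1551728854/29526305 1667120588/29526305; 2895748644/29526305 1667120588/29526305 2353796986/29526305]
step 2: y = z − H·x̄ = [-173063184/29526305, 956015516/29526305]
step 2: S = H·P̄·Hᵀ + R = [3866732046/29526305 -11349485359/29526305; -11349485359/29526305 35935778056/29526305]
step 2: K = P̄·Hᵀ·S⁻¹ = [-136773477933/343531189999 -160290754251/343531189999; 57675842850/343531189999 -49668936158/343531189999; -386693047026/343531189999 -198610205050/343531189999]
step 2: x' = x̄ + K·y = [-177093885881/343531189999, 243677145647/343531189999, -120100538325/343531189999]
step 2: P' = (I − K·H)·P̄ = [308822870343/343531189999 45665482812/343531189999 491261831088/343531189999; 45665482812/343531189999 1634903517546/343531189999 1622893157508/343531189999; 491261831088/343531189999 1622893157508/343531189999 2500848035622/343531189999]

step 0: x' = [286/2231, -3491/2231, 453/2231], P' = [1927/2231 216/2231 2982/2231; 216/2231 12528/2231 12324/2231; 2982/2231 12324/2231 17688/2231]
step 1: x' = [-8688322/5905261, -28903681/29526305, -101380833/29526305], P' = [5297835/5905261 764094/5905261 8404014/5905261; 764094/5905261 140310126/29526305 139081938/29526305; 8404014/5905261 139081938/29526305 214172874/29526305]
step 2: x' = [-177093885881/343531189999, 243677145647/343531189999, -120100538325/343531189999], P' = [308822870343/343531189999 45665482812/343531189999 491261831088/343531189999; 45665482812/343531189999 1634903517546/343531189999 1622893157508/343531189999; 491261831088/343531189999 1622893157508/343531189999 2500848035622/343531189999]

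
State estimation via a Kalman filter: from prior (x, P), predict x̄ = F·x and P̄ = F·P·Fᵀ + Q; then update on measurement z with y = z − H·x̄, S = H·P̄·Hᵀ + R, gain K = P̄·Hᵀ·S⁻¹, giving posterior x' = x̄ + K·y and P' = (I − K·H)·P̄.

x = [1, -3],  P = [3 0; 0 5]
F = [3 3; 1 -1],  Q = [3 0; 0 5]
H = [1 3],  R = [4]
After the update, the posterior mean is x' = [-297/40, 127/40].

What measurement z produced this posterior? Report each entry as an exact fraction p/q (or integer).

z = [2]

x̄ = F·x = [-6, 4]
P̄ = F·P·Fᵀ + Q = [75 -6; -6 13]
S = H·P̄·Hᵀ + R = [160]
K = P̄·Hᵀ·S⁻¹ = [57/160; 33/160]
x' − x̄ = [-57/40, -33/40] = K·y
y = (KᵀK)⁻¹·Kᵀ·(x' − x̄) = [-4]
z = y + H·x̄ = [-4] + [6] = [2]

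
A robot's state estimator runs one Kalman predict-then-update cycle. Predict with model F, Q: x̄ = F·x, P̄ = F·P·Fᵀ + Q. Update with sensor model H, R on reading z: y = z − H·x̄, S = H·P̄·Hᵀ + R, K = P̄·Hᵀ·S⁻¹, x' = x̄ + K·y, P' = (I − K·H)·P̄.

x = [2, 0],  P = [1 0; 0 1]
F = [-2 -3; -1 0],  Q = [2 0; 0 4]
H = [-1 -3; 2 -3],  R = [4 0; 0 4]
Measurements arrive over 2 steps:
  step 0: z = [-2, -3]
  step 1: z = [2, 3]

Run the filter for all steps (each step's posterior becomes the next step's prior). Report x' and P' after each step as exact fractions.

step 0: x' = [-3517/6379, 4077/6379], P' = [5352/6379 884/6379; 884/6379 1500/6379]
step 1: x' = [317611/1484090, -1069723/1484090], P' = [600691/742045 101937/742045; 101937/742045 174199/742045]

step 0: x̄ = F·x = [-4, -2]
step 0: P̄ = F·P·Fᵀ + Q = [15 2; 2 5]
step 0: y = z − H·x̄ = [-12, -1]
step 0: S = H·P̄·Hᵀ + R = [76 9; 9 85]
step 0: K = P̄·Hᵀ·S⁻¹ = [-2001/6379 2013/6379; -1346/6379 -683/6379]
step 0: x' = x̄ + K·y = [-3517/6379, 4077/6379]
step 0: P' = (I − K·H)·P̄ = [5352/6379 884/6379; 884/6379 1500/6379]
step 1: x̄ = F·x = [-5197/6379, 3517/6379]
step 1: P̄ = F·P·Fᵀ + Q = [58274/6379 13356/6379; 13356/6379 30868/6379]
step 1: y = z − H·x̄ = [18112/6379, 40082/6379]
step 1: S = H·P̄·Hᵀ + R = [441738/6379 121196/6379; 121196/6379 376152/6379]
step 1: K = P̄·Hᵀ·S⁻¹ = [-453251/1484090 895571/2968180; -312267/1484090 -318723/2968180]
step 1: x' = x̄ + K·y = [317611/1484090, -1069723/1484090]
step 1: P' = (I − K·H)·P̄ = [600691/742045 101937/742045; 101937/742045 174199/742045]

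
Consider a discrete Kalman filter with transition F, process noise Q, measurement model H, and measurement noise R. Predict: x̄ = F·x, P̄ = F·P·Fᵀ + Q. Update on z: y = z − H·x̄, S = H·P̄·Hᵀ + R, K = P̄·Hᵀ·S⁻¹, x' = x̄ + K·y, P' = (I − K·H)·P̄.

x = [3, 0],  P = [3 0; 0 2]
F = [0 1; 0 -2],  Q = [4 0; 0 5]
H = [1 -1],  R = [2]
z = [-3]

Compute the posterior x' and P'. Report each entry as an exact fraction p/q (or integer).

x̄ = F·x = [0, 0]
P̄ = F·P·Fᵀ + Q = [6 -4; -4 13]
y = z − H·x̄ = [-3]
S = H·P̄·Hᵀ + R = [29]
K = P̄·Hᵀ·S⁻¹ = [10/29; -17/29]
x' = x̄ + K·y = [-30/29, 51/29]
P' = (I − K·H)·P̄ = [74/29 54/29; 54/29 88/29]

x' = [-30/29, 51/29]
P' = [74/29 54/29; 54/29 88/29]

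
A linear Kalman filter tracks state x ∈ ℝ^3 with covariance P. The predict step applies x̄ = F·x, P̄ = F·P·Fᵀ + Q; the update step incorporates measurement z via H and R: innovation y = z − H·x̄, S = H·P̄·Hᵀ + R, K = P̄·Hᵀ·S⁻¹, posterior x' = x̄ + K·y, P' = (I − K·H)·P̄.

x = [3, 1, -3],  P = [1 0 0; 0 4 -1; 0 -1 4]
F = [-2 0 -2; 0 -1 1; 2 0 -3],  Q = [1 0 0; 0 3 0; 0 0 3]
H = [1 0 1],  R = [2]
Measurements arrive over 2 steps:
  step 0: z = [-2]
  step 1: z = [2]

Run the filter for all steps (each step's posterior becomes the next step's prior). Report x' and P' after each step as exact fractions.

step 0: x̄ = F·x = [0, -4, 15]
step 0: P̄ = F·P·Fᵀ + Q = [21 -10 20; -10 13 -15; 20 -15 43]
step 0: y = z − H·x̄ = [-17]
step 0: S = H·P̄·Hᵀ + R = [106]
step 0: K = P̄·Hᵀ·S⁻¹ = [41/106; -25/106; 63/106]
step 0: x' = x̄ + K·y = [-697/106, 1/106, 519/106]
step 0: P' = (I − K·H)·P̄ = [545/106 -35/106 -463/106; -35/106 753/106 -15/106; -463/106 -15/106 589/106]
step 1: x̄ = F·x = [178/53, 259/53, -2951/106]
step 1: P̄ = F·P·Fᵀ + Q = [469/53 -176/53 214/53; -176/53 845/53 -1334/53; 214/53 -1334/53 13355/106]
step 1: y = z − H·x̄ = [2807/106]
step 1: S = H·P̄·Hᵀ + R = [15361/106]
step 1: K = P̄·Hᵀ·S⁻¹ = [1366/15361; -3020/15361; 13783/15361]
step 1: x' = x̄ + K·y = [87763/15361, -4907/15361, -62655/15361]
step 1: P' = (I − K·H)·P̄ = [118327/15361 -12092/15361 -115595/15361; -12092/15361 158865/15361 6052/15361; -115595/15361 6052/15361 143161/15361]

step 0: x' = [-697/106, 1/106, 519/106], P' = [545/106 -35/106 -463/106; -35/106 753/106 -15/106; -463/106 -15/106 589/106]
step 1: x' = [87763/15361, -4907/15361, -62655/15361], P' = [118327/15361 -12092/15361 -115595/15361; -12092/15361 158865/15361 6052/15361; -115595/15361 6052/15361 143161/15361]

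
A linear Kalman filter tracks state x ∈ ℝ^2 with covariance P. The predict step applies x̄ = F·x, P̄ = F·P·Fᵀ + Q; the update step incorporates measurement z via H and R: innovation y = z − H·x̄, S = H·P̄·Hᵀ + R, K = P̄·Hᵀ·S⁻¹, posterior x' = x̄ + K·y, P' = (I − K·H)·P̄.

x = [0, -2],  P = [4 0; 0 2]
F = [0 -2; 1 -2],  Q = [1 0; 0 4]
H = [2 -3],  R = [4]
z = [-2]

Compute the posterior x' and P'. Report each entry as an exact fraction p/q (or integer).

x̄ = F·x = [4, 4]
P̄ = F·P·Fᵀ + Q = [9 8; 8 16]
y = z − H·x̄ = [2]
S = H·P̄·Hᵀ + R = [88]
K = P̄·Hᵀ·S⁻¹ = [-3/44; -4/11]
x' = x̄ + K·y = [85/22, 36/11]
P' = (I − K·H)·P̄ = [189/22 64/11; 64/11 48/11]

x' = [85/22, 36/11]
P' = [189/22 64/11; 64/11 48/11]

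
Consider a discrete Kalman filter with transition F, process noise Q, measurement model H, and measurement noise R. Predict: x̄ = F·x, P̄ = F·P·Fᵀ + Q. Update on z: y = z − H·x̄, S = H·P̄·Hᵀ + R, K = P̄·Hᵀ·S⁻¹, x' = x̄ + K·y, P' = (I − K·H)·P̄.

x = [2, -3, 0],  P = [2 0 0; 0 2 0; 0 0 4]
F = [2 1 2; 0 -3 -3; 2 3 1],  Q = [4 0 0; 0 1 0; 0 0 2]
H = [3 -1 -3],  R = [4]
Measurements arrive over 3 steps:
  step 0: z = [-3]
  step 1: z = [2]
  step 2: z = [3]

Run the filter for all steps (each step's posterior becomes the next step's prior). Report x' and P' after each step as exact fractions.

step 0: x' = [-427/221, 2649/221, -5], P' = [3714/221 -3660/221 22; -3660/221 9130/221 -30; 22 -30 32]
step 1: x' = [8438455/588481, -11360755/588481, 11853078/588481], P' = [46287634/588481 -55338294/588481 64546492/588481; -55338294/588481 70166090/588481 -78746088/588481; 64546492/588481 -78746088/588481 90875468/588481]
step 2: x' = [-2822079677/1354518241, 7010639445/1354518241, -6541060477/1354518241], P' = [164934312034/6772591205 -173908007052/6772591205 44049087734/1354518241; -173908007052/6772591205 225385116706/6772591205 -49728305910/1354518241; 44049087734/1354518241 -49728305910/1354518241 60669023448/1354518241]

step 0: x̄ = F·x = [1, 9, -5]
step 0: P̄ = F·P·Fᵀ + Q = [30 -30 22; -30 55 -30; 22 -30 32]
step 0: y = z − H·x̄ = [-12]
step 0: S = H·P̄·Hᵀ + R = [221]
step 0: K = P̄·Hᵀ·S⁻¹ = [54/221; -55/221; 0]
step 0: x' = x̄ + K·y = [-427/221, 2649/221, -5]
step 0: P' = (I − K·H)·P̄ = [3714/221 -3660/221 22; -3660/221 9130/221 -30; 22 -30 32]
step 1: x̄ = F·x = [-415/221, -4632/221, 5988/221]
step 1: P̄ = F·P·Fᵀ + Q = [50894/221 -17364/221 9872/221; -17364/221 26699/221 -31038/221; 9872/221 -31038/221 40288/221]
step 1: y = z − H·x̄ = [15019/221]
step 1: S = H·P̄·Hᵀ + R = [588481/221]
step 1: K = P̄·Hᵀ·S⁻¹ = [140430/588481; 14323/588481; -60210/588481]
step 1: x' = x̄ + K·y = [8438455/588481, -11360755/588481, 11853078/588481]
step 1: P' = (I − K·H)·P̄ = [46287634/588481 -55338294/588481 64546492/588481; -55338294/588481 70166090/588481 -78746088/588481; 64546492/588481 -78746088/588481 90875468/588481]
step 2: x̄ = F·x = [29222311/588481, -1476969/588481, -5352277/588481]
step 2: P̄ = F·P·Fᵀ + Q = [601206830/588481 -102285474/588481 -29250274/588481; -102285474/588481 32532919/588481 -14417346/588481; -29250274/588481 -14417346/588481 30347688/588481]
step 2: y = z − H·x̄ = [-103435290/588481]
step 2: S = H·P̄·Hᵀ + R = [6772591205/588481]
step 2: K = P̄·Hᵀ·S⁻¹ = [1993656786/6772591205; -296137303/6772591205; -32875308/1354518241]
step 2: x' = x̄ + K·y = [-2822079677/1354518241, 7010639445/1354518241, -6541060477/1354518241]
step 2: P' = (I − K·H)·P̄ = [164934312034/6772591205 -173908007052/6772591205 44049087734/1354518241; -173908007052/6772591205 225385116706/6772591205 -49728305910/1354518241; 44049087734/1354518241 -49728305910/1354518241 60669023448/1354518241]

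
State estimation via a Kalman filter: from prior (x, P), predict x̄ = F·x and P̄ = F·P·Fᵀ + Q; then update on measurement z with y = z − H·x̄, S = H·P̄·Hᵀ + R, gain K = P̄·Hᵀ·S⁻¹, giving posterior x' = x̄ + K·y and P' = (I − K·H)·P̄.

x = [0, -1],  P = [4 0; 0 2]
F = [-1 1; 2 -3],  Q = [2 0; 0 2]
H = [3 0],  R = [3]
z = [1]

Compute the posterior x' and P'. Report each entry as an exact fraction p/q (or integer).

x̄ = F·x = [-1, 3]
P̄ = F·P·Fᵀ + Q = [8 -14; -14 36]
y = z − H·x̄ = [4]
S = H·P̄·Hᵀ + R = [75]
K = P̄·Hᵀ·S⁻¹ = [8/25; -14/25]
x' = x̄ + K·y = [7/25, 19/25]
P' = (I − K·H)·P̄ = [8/25 -14/25; -14/25 312/25]

x' = [7/25, 19/25]
P' = [8/25 -14/25; -14/25 312/25]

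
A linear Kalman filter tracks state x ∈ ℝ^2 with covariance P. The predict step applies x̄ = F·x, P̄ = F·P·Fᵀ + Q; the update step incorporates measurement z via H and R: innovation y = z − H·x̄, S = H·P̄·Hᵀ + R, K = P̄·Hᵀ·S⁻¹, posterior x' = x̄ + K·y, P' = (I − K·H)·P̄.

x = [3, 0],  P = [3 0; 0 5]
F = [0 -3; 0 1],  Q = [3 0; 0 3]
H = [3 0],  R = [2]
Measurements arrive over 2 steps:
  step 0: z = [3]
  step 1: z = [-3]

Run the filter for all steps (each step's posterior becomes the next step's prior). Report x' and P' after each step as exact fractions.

step 0: x' = [216/217, -135/434], P' = [48/217 -15/217; -15/217 1447/434]
step 1: x' = [-128115/129793, 35154/129793], P' = [28650/129793 -8682/129793; -8682/129793 431342/129793]

step 0: x̄ = F·x = [0, 0]
step 0: P̄ = F·P·Fᵀ + Q = [48 -15; -15 8]
step 0: y = z − H·x̄ = [3]
step 0: S = H·P̄·Hᵀ + R = [434]
step 0: K = P̄·Hᵀ·S⁻¹ = [72/217; -45/434]
step 0: x' = x̄ + K·y = [216/217, -135/434]
step 0: P' = (I − K·H)·P̄ = [48/217 -15/217; -15/217 1447/434]
step 1: x̄ = F·x = [405/434, -135/434]
step 1: P̄ = F·P·Fᵀ + Q = [14325/434 -4341/434; -4341/434 2749/434]
step 1: y = z − H·x̄ = [-2517/434]
step 1: S = H·P̄·Hᵀ + R = [129793/434]
step 1: K = P̄·Hᵀ·S⁻¹ = [42975/129793; -13023/129793]
step 1: x' = x̄ + K·y = [-128115/129793, 35154/129793]
step 1: P' = (I − K·H)·P̄ = [28650/129793 -8682/129793; -8682/129793 431342/129793]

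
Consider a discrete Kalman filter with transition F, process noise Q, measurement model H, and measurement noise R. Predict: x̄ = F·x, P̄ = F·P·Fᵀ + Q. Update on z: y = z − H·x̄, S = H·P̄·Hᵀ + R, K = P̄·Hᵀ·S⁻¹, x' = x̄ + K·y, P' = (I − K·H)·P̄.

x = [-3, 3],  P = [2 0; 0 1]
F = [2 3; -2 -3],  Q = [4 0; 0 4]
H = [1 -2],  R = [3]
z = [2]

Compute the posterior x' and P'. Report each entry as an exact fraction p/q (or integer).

x' = [13/16, -115/176]
P' = [61/16 23/16; 23/16 215/176]

x̄ = F·x = [3, -3]
P̄ = F·P·Fᵀ + Q = [21 -17; -17 21]
y = z − H·x̄ = [-7]
S = H·P̄·Hᵀ + R = [176]
K = P̄·Hᵀ·S⁻¹ = [5/16; -59/176]
x' = x̄ + K·y = [13/16, -115/176]
P' = (I − K·H)·P̄ = [61/16 23/16; 23/16 215/176]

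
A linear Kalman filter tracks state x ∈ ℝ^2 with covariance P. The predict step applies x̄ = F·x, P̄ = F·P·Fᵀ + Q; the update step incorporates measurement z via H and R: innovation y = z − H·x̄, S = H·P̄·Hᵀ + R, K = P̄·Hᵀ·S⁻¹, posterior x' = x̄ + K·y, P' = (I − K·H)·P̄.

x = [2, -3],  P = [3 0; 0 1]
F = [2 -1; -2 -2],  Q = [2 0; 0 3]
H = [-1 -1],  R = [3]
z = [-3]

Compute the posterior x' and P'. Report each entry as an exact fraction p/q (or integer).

x̄ = F·x = [7, 2]
P̄ = F·P·Fᵀ + Q = [15 -10; -10 19]
y = z − H·x̄ = [6]
S = H·P̄·Hᵀ + R = [17]
K = P̄·Hᵀ·S⁻¹ = [-5/17; -9/17]
x' = x̄ + K·y = [89/17, -20/17]
P' = (I − K·H)·P̄ = [230/17 -215/17; -215/17 242/17]

x' = [89/17, -20/17]
P' = [230/17 -215/17; -215/17 242/17]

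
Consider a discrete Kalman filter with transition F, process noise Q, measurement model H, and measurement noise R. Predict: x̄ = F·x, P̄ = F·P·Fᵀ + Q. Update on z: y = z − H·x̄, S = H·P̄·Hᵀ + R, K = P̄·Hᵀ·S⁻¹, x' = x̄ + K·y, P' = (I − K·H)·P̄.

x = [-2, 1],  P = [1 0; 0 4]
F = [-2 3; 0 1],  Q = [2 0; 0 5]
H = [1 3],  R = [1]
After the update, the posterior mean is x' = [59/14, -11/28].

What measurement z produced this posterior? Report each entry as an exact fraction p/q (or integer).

x̄ = F·x = [7, 1]
P̄ = F·P·Fᵀ + Q = [42 12; 12 9]
S = H·P̄·Hᵀ + R = [196]
K = P̄·Hᵀ·S⁻¹ = [39/98; 39/196]
x' − x̄ = [-39/14, -39/28] = K·y
y = (KᵀK)⁻¹·Kᵀ·(x' − x̄) = [-7]
z = y + H·x̄ = [-7] + [10] = [3]

z = [3]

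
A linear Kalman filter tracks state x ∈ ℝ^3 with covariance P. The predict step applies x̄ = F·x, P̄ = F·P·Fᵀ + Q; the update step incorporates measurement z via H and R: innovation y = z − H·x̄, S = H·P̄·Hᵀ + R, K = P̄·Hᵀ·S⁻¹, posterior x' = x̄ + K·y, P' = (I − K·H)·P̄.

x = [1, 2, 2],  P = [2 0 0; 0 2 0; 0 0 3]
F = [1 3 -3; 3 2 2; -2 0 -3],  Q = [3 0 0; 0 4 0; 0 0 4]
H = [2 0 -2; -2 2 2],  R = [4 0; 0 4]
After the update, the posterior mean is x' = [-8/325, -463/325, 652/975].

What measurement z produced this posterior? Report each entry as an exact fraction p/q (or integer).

z = [-2, -2]

x̄ = F·x = [1, 11, -8]
P̄ = F·P·Fᵀ + Q = [50 0 23; 0 42 -30; 23 -30 39]
S = H·P̄·Hᵀ + R = [176 -52; -52 104]
K = P̄·Hᵀ·S⁻¹ = [9/50 -279/650; 12/25 153/325; -23/75 -412/975]
x' − x̄ = [-333/325, -4038/325, 8452/975] = K·y
y = (KᵀK)⁻¹·Kᵀ·(x' − x̄) = [-20, -6]
z = y + H·x̄ = [-20, -6] + [18, 4] = [-2, -2]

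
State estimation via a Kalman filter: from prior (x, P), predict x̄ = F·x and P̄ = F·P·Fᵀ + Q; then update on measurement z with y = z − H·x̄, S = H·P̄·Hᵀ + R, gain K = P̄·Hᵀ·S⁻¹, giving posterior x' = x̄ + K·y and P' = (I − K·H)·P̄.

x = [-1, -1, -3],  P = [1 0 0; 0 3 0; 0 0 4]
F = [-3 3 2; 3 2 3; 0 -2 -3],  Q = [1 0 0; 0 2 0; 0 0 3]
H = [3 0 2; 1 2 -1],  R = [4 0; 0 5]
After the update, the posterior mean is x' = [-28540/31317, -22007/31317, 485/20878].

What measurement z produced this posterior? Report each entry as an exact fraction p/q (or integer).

z = [-3, -2]

x̄ = F·x = [-6, -14, 11]
P̄ = F·P·Fᵀ + Q = [53 33 -42; 33 59 -48; -42 -48 51]
S = H·P̄·Hᵀ + R = [181 105; 105 753]
K = P̄·Hᵀ·S⁻¹ = [6595/20878 10633/62634; -1553/10439 8926/31317; 591/41756 -10563/41756]
x' − x̄ = [159362/31317, 416431/31317, -229173/20878] = K·y
y = (KᵀK)⁻¹·Kᵀ·(x' − x̄) = [-7, 43]
z = y + H·x̄ = [-7, 43] + [4, -45] = [-3, -2]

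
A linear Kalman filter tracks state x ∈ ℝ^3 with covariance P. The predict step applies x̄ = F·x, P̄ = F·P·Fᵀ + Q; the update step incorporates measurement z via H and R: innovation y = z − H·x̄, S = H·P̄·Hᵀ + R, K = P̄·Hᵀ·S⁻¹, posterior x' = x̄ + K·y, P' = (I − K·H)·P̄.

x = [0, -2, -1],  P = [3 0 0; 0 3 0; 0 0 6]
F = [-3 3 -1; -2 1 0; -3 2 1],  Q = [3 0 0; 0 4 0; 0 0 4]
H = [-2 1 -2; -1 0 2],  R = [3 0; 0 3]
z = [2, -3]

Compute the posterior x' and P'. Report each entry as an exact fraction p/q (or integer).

x̄ = F·x = [-5, -2, -5]
P̄ = F·P·Fᵀ + Q = [63 27 39; 27 19 24; 39 24 49]
y = z − H·x̄ = [-16, 2]
S = H·P̄·Hᵀ + R = [578 -127; -127 106]
K = P̄·Hᵀ·S⁻¹ = [-16857/45139 -13809/45139; -6131/45139 1597/45139; -8619/45139 14798/45139]
x' = x̄ + K·y = [16399/45139, 11012/45139, -58195/45139]
P' = (I − K·H)·P̄ = [67203/45139 109611/45139 12888/45139; 109611/45139 315231/45139 57201/45139; 12888/45139 57201/45139 28641/45139]

x' = [16399/45139, 11012/45139, -58195/45139]
P' = [67203/45139 109611/45139 12888/45139; 109611/45139 315231/45139 57201/45139; 12888/45139 57201/45139 28641/45139]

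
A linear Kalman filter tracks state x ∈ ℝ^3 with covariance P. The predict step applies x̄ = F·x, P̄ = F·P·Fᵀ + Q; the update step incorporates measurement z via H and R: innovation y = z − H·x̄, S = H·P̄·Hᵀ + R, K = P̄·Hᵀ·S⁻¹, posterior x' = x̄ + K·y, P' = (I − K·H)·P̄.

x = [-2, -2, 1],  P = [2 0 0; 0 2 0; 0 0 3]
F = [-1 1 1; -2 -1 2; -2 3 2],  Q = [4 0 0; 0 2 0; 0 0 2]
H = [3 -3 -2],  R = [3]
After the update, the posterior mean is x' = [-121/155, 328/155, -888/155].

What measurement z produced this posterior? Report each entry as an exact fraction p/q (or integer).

z = [3]

x̄ = F·x = [1, 8, 0]
P̄ = F·P·Fᵀ + Q = [11 8 16; 8 24 14; 16 14 40]
S = H·P̄·Hᵀ + R = [310]
K = P̄·Hᵀ·S⁻¹ = [-23/310; -38/155; -37/155]
x' − x̄ = [-276/155, -912/155, -888/155] = K·y
y = (KᵀK)⁻¹·Kᵀ·(x' − x̄) = [24]
z = y + H·x̄ = [24] + [-21] = [3]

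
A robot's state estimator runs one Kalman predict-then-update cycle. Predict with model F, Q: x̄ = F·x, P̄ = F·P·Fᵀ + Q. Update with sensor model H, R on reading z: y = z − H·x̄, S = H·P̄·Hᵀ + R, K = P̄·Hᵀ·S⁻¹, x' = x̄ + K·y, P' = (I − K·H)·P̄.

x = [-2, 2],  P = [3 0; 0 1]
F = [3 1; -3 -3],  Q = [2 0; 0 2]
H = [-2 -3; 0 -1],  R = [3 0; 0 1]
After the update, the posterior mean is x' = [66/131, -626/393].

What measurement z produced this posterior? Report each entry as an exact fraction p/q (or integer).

x̄ = F·x = [-4, 0]
P̄ = F·P·Fᵀ + Q = [30 -30; -30 38]
S = H·P̄·Hᵀ + R = [105 54; 54 39]
K = P̄·Hᵀ·S⁻¹ = [-50/131 170/131; -6/131 -358/393]
x' − x̄ = [590/131, -626/393] = K·y
y = (KᵀK)⁻¹·Kᵀ·(x' − x̄) = [-5, 2]
z = y + H·x̄ = [-5, 2] + [8, 0] = [3, 2]

z = [3, 2]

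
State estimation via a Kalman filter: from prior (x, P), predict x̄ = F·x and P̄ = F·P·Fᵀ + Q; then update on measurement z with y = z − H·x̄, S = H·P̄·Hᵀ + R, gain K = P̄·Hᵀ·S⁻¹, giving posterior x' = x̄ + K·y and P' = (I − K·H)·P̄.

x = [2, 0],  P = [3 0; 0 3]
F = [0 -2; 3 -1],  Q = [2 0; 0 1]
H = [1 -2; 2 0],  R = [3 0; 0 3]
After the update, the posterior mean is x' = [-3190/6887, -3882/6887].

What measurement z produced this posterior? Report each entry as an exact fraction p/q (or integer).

x̄ = F·x = [0, 6]
P̄ = F·P·Fᵀ + Q = [14 6; 6 31]
S = H·P̄·Hᵀ + R = [117 4; 4 59]
K = P̄·Hᵀ·S⁻¹ = [6/6887 3268/6887; -3352/6887 1628/6887]
x' − x̄ = [-3190/6887, -45204/6887] = K·y
y = (KᵀK)⁻¹·Kᵀ·(x' − x̄) = [13, -1]
z = y + H·x̄ = [13, -1] + [-12, 0] = [1, -1]

z = [1, -1]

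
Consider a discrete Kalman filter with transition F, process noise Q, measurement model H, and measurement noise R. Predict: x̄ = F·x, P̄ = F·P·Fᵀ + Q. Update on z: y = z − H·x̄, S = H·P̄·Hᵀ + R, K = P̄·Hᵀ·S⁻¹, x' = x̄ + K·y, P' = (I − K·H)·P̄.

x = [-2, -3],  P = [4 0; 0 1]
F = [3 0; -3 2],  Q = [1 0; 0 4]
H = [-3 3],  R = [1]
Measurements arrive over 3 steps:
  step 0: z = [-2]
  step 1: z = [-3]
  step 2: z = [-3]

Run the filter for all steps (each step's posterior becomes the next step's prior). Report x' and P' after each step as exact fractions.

step 0: x̄ = F·x = [-6, 0]
step 0: P̄ = F·P·Fᵀ + Q = [37 -36; -36 44]
step 0: y = z − H·x̄ = [-20]
step 0: S = H·P̄·Hᵀ + R = [1378]
step 0: K = P̄·Hᵀ·S⁻¹ = [-219/1378; 120/689]
step 0: x' = x̄ + K·y = [-1944/689, -2400/689]
step 0: P' = (I − K·H)·P̄ = [3025/1378 1476/689; 1476/689 1516/689]
step 1: x̄ = F·x = [-5832/689, 1032/689]
step 1: P̄ = F·P·Fᵀ + Q = [28603/1378 -9513/1378; -9513/1378 9441/1378]
step 1: y = z − H·x̄ = [-1743/53]
step 1: S = H·P̄·Hᵀ + R = [19808/53]
step 1: K = P̄·Hᵀ·S⁻¹ = [-2199/9904; 2187/19808]
step 1: x' = x̄ + K·y = [-149679/128752, -549309/257504]
step 1: P' = (I − K·H)·P̄ = [150155/64376 290781/128752; 290781/128752 591039/257504]
step 2: x̄ = F·x = [-449037/128752, -6267/8047]
step 2: P̄ = F·P·Fᵀ + Q = [1415771/64376 -119763/16094; -119763/16094 113813/16094]
step 2: y = z − H·x̄ = [-1432551/128752]
step 2: S = H·P̄·Hᵀ + R = [25526519/64376]
step 2: K = P̄·Hᵀ·S⁻¹ = [-5684469/25526519; 2802912/25526519]
step 2: x' = x̄ + K·y = [-51557409/51053038, -51066465/25526519]
step 2: P' = (I − K·H)·P̄ = [118880251/51053038 115090605/51053038; 115090605/51053038 116959213/51053038]

step 0: x' = [-1944/689, -2400/689], P' = [3025/1378 1476/689; 1476/689 1516/689]
step 1: x' = [-149679/128752, -549309/257504], P' = [150155/64376 290781/128752; 290781/128752 591039/257504]
step 2: x' = [-51557409/51053038, -51066465/25526519], P' = [118880251/51053038 115090605/51053038; 115090605/51053038 116959213/51053038]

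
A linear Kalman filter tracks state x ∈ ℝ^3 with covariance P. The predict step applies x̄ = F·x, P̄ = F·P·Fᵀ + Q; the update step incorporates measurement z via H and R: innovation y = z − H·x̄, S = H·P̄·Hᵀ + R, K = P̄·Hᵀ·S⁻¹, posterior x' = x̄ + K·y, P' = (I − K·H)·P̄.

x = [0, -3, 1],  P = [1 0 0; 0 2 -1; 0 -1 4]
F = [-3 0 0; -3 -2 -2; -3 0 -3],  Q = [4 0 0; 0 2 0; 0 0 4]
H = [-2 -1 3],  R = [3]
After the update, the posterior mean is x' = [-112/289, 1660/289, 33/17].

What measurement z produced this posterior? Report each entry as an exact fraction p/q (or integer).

z = [1]

x̄ = F·x = [0, 4, -3]
P̄ = F·P·Fᵀ + Q = [13 9 9; 9 27 27; 9 27 49]
S = H·P̄·Hᵀ + R = [289]
K = P̄·Hᵀ·S⁻¹ = [-8/289; 36/289; 6/17]
x' − x̄ = [-112/289, 504/289, 84/17] = K·y
y = (KᵀK)⁻¹·Kᵀ·(x' − x̄) = [14]
z = y + H·x̄ = [14] + [-13] = [1]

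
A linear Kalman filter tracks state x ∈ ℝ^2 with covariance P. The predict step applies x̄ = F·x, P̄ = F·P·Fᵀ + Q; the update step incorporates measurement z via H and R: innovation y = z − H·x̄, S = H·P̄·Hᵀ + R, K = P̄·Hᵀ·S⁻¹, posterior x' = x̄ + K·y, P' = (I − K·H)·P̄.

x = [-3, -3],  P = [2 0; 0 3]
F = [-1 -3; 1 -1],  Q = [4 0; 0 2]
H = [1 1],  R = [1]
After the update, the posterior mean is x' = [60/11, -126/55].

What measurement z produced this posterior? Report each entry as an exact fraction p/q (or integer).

z = [3]

x̄ = F·x = [12, 0]
P̄ = F·P·Fᵀ + Q = [33 7; 7 7]
S = H·P̄·Hᵀ + R = [55]
K = P̄·Hᵀ·S⁻¹ = [8/11; 14/55]
x' − x̄ = [-72/11, -126/55] = K·y
y = (KᵀK)⁻¹·Kᵀ·(x' − x̄) = [-9]
z = y + H·x̄ = [-9] + [12] = [3]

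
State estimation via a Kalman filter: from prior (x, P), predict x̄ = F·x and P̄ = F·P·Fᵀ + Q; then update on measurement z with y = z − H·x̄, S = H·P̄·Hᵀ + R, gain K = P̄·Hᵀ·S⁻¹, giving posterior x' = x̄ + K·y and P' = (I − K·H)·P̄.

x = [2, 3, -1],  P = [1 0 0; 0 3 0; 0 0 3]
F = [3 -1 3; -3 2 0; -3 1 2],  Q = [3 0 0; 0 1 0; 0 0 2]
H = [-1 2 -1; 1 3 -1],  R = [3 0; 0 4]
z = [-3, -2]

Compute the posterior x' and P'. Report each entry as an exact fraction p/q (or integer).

x' = [24837/10202, -18586/5101, -69271/10202]
P' = [18705/10202 -4677/5101 -20673/10202; -4677/5101 14614/5101 31781/5101; -20673/10202 31781/5101 152465/10202]

x̄ = F·x = [0, 0, -5]
P̄ = F·P·Fᵀ + Q = [42 -15 6; -15 22 15; 6 15 26]
y = z − H·x̄ = [-8, -7]
S = H·P̄·Hᵀ + R = [171 56; 56 78]
K = P̄·Hᵀ·S⁻¹ = [-2790/5101 2829/10202; 708/5101 1846/5101; -778/5101 4387/10202]
x' = x̄ + K·y = [24837/10202, -18586/5101, -69271/10202]
P' = (I − K·H)·P̄ = [18705/10202 -4677/5101 -20673/10202; -4677/5101 14614/5101 31781/5101; -20673/10202 31781/5101 152465/10202]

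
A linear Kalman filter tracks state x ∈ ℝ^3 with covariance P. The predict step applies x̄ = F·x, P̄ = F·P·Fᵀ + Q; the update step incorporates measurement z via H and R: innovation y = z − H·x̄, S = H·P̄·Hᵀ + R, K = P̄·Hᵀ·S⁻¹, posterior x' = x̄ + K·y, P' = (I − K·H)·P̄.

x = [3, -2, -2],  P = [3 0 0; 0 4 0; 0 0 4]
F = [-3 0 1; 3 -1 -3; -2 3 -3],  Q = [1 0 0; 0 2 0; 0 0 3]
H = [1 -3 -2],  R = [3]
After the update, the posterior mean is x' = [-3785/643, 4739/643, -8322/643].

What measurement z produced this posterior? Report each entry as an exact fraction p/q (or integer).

x̄ = F·x = [-11, 17, -6]
P̄ = F·P·Fᵀ + Q = [32 -39 6; -39 69 6; 6 6 87]
S = H·P̄·Hᵀ + R = [1286]
K = P̄·Hᵀ·S⁻¹ = [137/1286; -129/643; -93/643]
x' − x̄ = [3288/643, -6192/643, -4464/643] = K·y
y = (KᵀK)⁻¹·Kᵀ·(x' − x̄) = [48]
z = y + H·x̄ = [48] + [-50] = [-2]

z = [-2]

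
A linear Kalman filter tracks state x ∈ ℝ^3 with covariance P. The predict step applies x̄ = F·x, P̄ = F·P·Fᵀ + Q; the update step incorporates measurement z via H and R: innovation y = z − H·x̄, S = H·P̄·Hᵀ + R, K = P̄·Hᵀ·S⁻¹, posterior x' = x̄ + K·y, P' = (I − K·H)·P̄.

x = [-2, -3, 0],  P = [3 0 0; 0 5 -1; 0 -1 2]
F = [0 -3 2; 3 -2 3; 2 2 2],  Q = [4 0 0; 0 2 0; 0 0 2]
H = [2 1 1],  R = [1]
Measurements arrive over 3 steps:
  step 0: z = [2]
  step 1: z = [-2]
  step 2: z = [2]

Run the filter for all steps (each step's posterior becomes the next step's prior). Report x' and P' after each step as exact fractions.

step 0: x' = [646/91, -197/91, -912/91], P' = [7745/546 -4051/546 -5633/273; -4051/546 4325/546 1987/273; -5633/273 1987/273 9280/273]
step 1: x' = [-681059/664079, 3703090/664079, -3690814/664079], P' = [1972105/664079 2063481/664079 -5798274/664079; 2063481/664079 13421731/664079 -17381214/664079; -5798274/664079 -17381214/664079 29054982/664079]
step 2: x' = [8080813269/4131401734, -9804719787/4131401734, 922863699/2065700867], P' = [8249330855/4131401734 -2518068599/4131401734 -6310883627/2065700867; -2518068599/4131401734 25448276963/4131401734 -9555633009/2065700867; -6310883627/2065700867 -9555633009/2065700867 22233506360/2065700867]

step 0: x̄ = F·x = [9, 0, -10]
step 0: P̄ = F·P·Fᵀ + Q = [69 55 -20; 55 79 8; -20 8 34]
step 0: y = z − H·x̄ = [-6]
step 0: S = H·P̄·Hᵀ + R = [546]
step 0: K = P̄·Hᵀ·S⁻¹ = [173/546; 197/546; 1/273]
step 0: x' = x̄ + K·y = [646/91, -197/91, -912/91]
step 0: P' = (I − K·H)·P̄ = [7745/546 -4051/546 -5633/273; -4051/546 4325/546 1987/273; -5633/273 1987/273 9280/273]
step 1: x̄ = F·x = [-1233/91, -404/91, -926/91]
step 1: P̄ = F·P·Fᵀ + Q = [67661/546 54511/546 3264/91; 54511/546 53273/546 864/91; 3264/91 864/91 5478/91]
step 1: y = z − H·x̄ = [278/7]
step 1: S = H·P̄·Hᵀ + R = [51083/42]
step 1: K = P̄·Hᵀ·S⁻¹ = [16109/51083; 12883/51083; 5940/51083]
step 1: x' = x̄ + K·y = [-681059/664079, 3703090/664079, -3690814/664079]
step 1: P' = (I − K·H)·P̄ = [1972105/664079 2063481/664079 -5798274/664079; 2063481/664079 13421731/664079 -17381214/664079; -5798274/664079 -17381214/664079 29054982/664079]
step 2: x̄ = F·x = [-18490898/664079, -20521799/664079, -1337566/664079]
step 2: P̄ = F·P·Fᵀ + Q = [448246391/664079 427455087/664079 34877988/664079; 427455087/664079 413702729/664079 32260844/664079; 34877988/664079 32260844/664079 10195374/664079]
step 2: y = z − H·x̄ = [60169319/664079]
step 2: S = H·P̄·Hᵀ + R = [4131401734/664079]
step 2: K = P̄·Hᵀ·S⁻¹ = [1358825857/4131401734; 1300873747/4131401734; 56106097/2065700867]
step 2: x' = x̄ + K·y = [8080813269/4131401734, -9804719787/4131401734, 922863699/2065700867]
step 2: P' = (I − K·H)·P̄ = [8249330855/4131401734 -2518068599/4131401734 -6310883627/2065700867; -2518068599/4131401734 25448276963/4131401734 -9555633009/2065700867; -6310883627/2065700867 -9555633009/2065700867 22233506360/2065700867]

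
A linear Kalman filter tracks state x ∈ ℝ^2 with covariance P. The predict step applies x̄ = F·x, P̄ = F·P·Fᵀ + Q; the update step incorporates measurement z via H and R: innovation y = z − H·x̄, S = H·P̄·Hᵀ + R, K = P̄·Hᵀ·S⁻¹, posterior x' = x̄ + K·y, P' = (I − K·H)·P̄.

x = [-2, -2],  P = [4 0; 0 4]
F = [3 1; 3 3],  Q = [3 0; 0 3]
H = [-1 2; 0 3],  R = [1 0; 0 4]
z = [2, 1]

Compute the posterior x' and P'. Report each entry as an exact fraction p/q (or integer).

x' = [-3043/2393, 759/2393]
P' = [23197/9572 1890/2393; 1890/2393 996/2393]

x̄ = F·x = [-8, -12]
P̄ = F·P·Fᵀ + Q = [43 48; 48 75]
y = z − H·x̄ = [18, 37]
S = H·P̄·Hᵀ + R = [152 306; 306 679]
K = P̄·Hᵀ·S⁻¹ = [-8077/9572 2835/4786; 102/2393 747/2393]
x' = x̄ + K·y = [-3043/2393, 759/2393]
P' = (I − K·H)·P̄ = [23197/9572 1890/2393; 1890/2393 996/2393]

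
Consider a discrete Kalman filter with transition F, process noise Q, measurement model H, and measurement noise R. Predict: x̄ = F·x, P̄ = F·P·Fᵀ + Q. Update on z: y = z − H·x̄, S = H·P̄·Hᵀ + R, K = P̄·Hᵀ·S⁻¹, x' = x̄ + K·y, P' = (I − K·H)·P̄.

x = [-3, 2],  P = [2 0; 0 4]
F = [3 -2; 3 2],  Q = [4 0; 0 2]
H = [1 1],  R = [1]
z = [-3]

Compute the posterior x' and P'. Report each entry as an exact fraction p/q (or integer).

x' = [-427/79, 175/79]
P' = [1402/79 -1362/79; -1362/79 1400/79]

x̄ = F·x = [-13, -5]
P̄ = F·P·Fᵀ + Q = [38 2; 2 36]
y = z − H·x̄ = [15]
S = H·P̄·Hᵀ + R = [79]
K = P̄·Hᵀ·S⁻¹ = [40/79; 38/79]
x' = x̄ + K·y = [-427/79, 175/79]
P' = (I − K·H)·P̄ = [1402/79 -1362/79; -1362/79 1400/79]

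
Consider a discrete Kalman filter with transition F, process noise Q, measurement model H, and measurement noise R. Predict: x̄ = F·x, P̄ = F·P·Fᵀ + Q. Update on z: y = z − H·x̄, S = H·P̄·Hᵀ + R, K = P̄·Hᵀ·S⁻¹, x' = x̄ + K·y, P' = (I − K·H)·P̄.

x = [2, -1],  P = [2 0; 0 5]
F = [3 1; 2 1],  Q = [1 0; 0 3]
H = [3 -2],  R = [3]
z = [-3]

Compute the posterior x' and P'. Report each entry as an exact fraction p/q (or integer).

x̄ = F·x = [5, 3]
P̄ = F·P·Fᵀ + Q = [24 17; 17 16]
y = z − H·x̄ = [-12]
S = H·P̄·Hᵀ + R = [79]
K = P̄·Hᵀ·S⁻¹ = [38/79; 19/79]
x' = x̄ + K·y = [-61/79, 9/79]
P' = (I − K·H)·P̄ = [452/79 621/79; 621/79 903/79]

x' = [-61/79, 9/79]
P' = [452/79 621/79; 621/79 903/79]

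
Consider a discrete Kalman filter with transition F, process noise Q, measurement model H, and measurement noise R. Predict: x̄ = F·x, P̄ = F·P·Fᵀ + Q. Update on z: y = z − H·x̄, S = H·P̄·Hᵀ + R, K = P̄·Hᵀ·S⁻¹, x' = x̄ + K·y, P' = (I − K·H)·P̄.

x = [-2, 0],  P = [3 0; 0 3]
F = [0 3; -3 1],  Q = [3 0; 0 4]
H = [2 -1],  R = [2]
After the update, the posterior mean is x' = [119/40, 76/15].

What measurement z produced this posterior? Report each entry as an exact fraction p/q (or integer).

x̄ = F·x = [0, 6]
P̄ = F·P·Fᵀ + Q = [30 9; 9 34]
S = H·P̄·Hᵀ + R = [120]
K = P̄·Hᵀ·S⁻¹ = [17/40; -2/15]
x' − x̄ = [119/40, -14/15] = K·y
y = (KᵀK)⁻¹·Kᵀ·(x' − x̄) = [7]
z = y + H·x̄ = [7] + [-6] = [1]

z = [1]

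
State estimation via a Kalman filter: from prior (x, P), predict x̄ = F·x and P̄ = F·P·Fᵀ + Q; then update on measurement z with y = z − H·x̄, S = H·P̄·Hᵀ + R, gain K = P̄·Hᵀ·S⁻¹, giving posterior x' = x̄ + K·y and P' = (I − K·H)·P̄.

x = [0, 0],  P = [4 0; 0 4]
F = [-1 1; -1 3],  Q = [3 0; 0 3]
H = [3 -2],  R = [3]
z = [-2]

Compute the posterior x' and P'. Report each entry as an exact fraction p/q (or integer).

x̄ = F·x = [0, 0]
P̄ = F·P·Fᵀ + Q = [11 16; 16 43]
y = z − H·x̄ = [-2]
S = H·P̄·Hᵀ + R = [82]
K = P̄·Hᵀ·S⁻¹ = [1/82; -19/41]
x' = x̄ + K·y = [-1/41, 38/41]
P' = (I − K·H)·P̄ = [901/82 675/41; 675/41 1041/41]

x' = [-1/41, 38/41]
P' = [901/82 675/41; 675/41 1041/41]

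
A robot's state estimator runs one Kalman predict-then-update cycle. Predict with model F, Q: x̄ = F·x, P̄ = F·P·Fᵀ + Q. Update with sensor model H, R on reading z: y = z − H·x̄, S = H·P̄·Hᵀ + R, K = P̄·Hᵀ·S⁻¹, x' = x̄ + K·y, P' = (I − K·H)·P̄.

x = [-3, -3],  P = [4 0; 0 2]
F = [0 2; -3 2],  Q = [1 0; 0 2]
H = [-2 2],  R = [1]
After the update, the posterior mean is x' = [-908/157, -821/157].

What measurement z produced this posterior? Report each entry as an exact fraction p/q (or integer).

x̄ = F·x = [-6, 3]
P̄ = F·P·Fᵀ + Q = [9 8; 8 46]
S = H·P̄·Hᵀ + R = [157]
K = P̄·Hᵀ·S⁻¹ = [-2/157; 76/157]
x' − x̄ = [34/157, -1292/157] = K·y
y = (KᵀK)⁻¹·Kᵀ·(x' − x̄) = [-17]
z = y + H·x̄ = [-17] + [18] = [1]

z = [1]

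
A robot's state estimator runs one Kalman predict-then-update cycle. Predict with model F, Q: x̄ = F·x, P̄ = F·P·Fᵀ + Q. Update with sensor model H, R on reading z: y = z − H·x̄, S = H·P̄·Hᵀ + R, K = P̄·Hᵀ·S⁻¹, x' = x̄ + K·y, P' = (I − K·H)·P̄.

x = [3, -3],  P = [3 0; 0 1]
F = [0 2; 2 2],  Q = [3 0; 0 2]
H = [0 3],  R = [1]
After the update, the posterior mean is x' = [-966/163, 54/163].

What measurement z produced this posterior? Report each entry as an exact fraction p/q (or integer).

z = [1]

x̄ = F·x = [-6, 0]
P̄ = F·P·Fᵀ + Q = [7 4; 4 18]
S = H·P̄·Hᵀ + R = [163]
K = P̄·Hᵀ·S⁻¹ = [12/163; 54/163]
x' − x̄ = [12/163, 54/163] = K·y
y = (KᵀK)⁻¹·Kᵀ·(x' − x̄) = [1]
z = y + H·x̄ = [1] + [0] = [1]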